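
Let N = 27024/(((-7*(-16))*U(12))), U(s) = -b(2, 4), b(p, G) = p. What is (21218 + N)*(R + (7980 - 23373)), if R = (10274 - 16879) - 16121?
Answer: -11258942197/14 ≈ -8.0421e+8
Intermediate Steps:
U(s) = -2 (U(s) = -1*2 = -2)
R = -22726 (R = -6605 - 16121 = -22726)
N = -1689/14 (N = 27024/((-7*(-16)*(-2))) = 27024/((112*(-2))) = 27024/(-224) = 27024*(-1/224) = -1689/14 ≈ -120.64)
(21218 + N)*(R + (7980 - 23373)) = (21218 - 1689/14)*(-22726 + (7980 - 23373)) = 295363*(-22726 - 15393)/14 = (295363/14)*(-38119) = -11258942197/14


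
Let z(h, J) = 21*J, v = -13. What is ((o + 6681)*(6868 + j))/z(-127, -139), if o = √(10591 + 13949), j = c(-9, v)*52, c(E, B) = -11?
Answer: -14021192/973 - 12592*√6135/2919 ≈ -14748.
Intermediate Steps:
j = -572 (j = -11*52 = -572)
o = 2*√6135 (o = √24540 = 2*√6135 ≈ 156.65)
((o + 6681)*(6868 + j))/z(-127, -139) = ((2*√6135 + 6681)*(6868 - 572))/((21*(-139))) = ((6681 + 2*√6135)*6296)/(-2919) = (42063576 + 12592*√6135)*(-1/2919) = -14021192/973 - 12592*√6135/2919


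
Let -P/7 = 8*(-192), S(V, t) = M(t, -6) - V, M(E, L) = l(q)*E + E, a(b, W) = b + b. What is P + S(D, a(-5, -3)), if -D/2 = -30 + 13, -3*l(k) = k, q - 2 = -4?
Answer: 32104/3 ≈ 10701.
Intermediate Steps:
q = -2 (q = 2 - 4 = -2)
a(b, W) = 2*b
l(k) = -k/3
M(E, L) = 5*E/3 (M(E, L) = (-1/3*(-2))*E + E = 2*E/3 + E = 5*E/3)
D = 34 (D = -2*(-30 + 13) = -2*(-17) = 34)
S(V, t) = -V + 5*t/3 (S(V, t) = 5*t/3 - V = -V + 5*t/3)
P = 10752 (P = -56*(-192) = -7*(-1536) = 10752)
P + S(D, a(-5, -3)) = 10752 + (-1*34 + 5*(2*(-5))/3) = 10752 + (-34 + (5/3)*(-10)) = 10752 + (-34 - 50/3) = 10752 - 152/3 = 32104/3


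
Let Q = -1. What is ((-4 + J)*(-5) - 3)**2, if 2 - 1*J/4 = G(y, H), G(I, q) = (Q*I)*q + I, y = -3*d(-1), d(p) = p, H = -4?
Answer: 76729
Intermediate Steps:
y = 3 (y = -3*(-1) = 3)
G(I, q) = I - I*q (G(I, q) = (-I)*q + I = -I*q + I = I - I*q)
J = -52 (J = 8 - 12*(1 - 1*(-4)) = 8 - 12*(1 + 4) = 8 - 12*5 = 8 - 4*15 = 8 - 60 = -52)
((-4 + J)*(-5) - 3)**2 = ((-4 - 52)*(-5) - 3)**2 = (-56*(-5) - 3)**2 = (280 - 3)**2 = 277**2 = 76729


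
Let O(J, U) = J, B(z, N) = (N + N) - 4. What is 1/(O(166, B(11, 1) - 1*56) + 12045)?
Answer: 1/12211 ≈ 8.1893e-5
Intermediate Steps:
B(z, N) = -4 + 2*N (B(z, N) = 2*N - 4 = -4 + 2*N)
1/(O(166, B(11, 1) - 1*56) + 12045) = 1/(166 + 12045) = 1/12211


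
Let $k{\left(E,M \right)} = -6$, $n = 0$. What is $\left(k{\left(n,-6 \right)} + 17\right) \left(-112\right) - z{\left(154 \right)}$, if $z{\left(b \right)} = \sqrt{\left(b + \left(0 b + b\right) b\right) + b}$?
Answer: $-1232 - 2 \sqrt{6006} \approx -1387.0$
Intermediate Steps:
$z{\left(b \right)} = \sqrt{b^{2} + 2 b}$ ($z{\left(b \right)} = \sqrt{\left(b + \left(0 + b\right) b\right) + b} = \sqrt{\left(b + b b\right) + b} = \sqrt{\left(b + b^{2}\right) + b} = \sqrt{b^{2} + 2 b}$)
$\left(k{\left(n,-6 \right)} + 17\right) \left(-112\right) - z{\left(154 \right)} = \left(-6 + 17\right) \left(-112\right) - \sqrt{154 \left(2 + 154\right)} = 11 \left(-112\right) - \sqrt{154 \cdot 156} = -1232 - \sqrt{24024} = -1232 - 2 \sqrt{6006}$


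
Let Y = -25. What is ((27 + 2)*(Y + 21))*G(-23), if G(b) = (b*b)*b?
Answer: 1411372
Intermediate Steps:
G(b) = b³ (G(b) = b²*b = b³)
((27 + 2)*(Y + 21))*G(-23) = ((27 + 2)*(-25 + 21))*(-23)³ = (29*(-4))*(-12167) = -116*(-12167) = 1411372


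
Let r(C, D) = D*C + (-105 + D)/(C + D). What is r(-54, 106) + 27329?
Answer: 1123461/52 ≈ 21605.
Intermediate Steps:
r(C, D) = C*D + (-105 + D)/(C + D)
r(-54, 106) + 27329 = (-105 + 106 - 54*106**2 + 106*(-54)**2)/(-54 + 106) + 27329 = (-105 + 106 - 54*11236 + 106*2916)/52 + 27329 = (-105 + 106 - 606744 + 309096)/52 + 27329 = (1/52)*(-297647) + 27329 = -297647/52 + 27329 = 1123461/52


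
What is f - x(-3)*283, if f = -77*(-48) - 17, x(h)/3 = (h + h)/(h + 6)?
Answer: 5377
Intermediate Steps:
x(h) = 6*h/(6 + h) (x(h) = 3*((h + h)/(h + 6)) = 3*((2*h)/(6 + h)) = 3*(2*h/(6 + h)) = 6*h/(6 + h))
f = 3679 (f = 3696 - 17 = 3679)
f - x(-3)*283 = 3679 - 6*(-3)/(6 - 3)*283 = 3679 - 6*(-3)/3*283 = 3679 - 6*(-3)*(1/3)*283 = 3679 - (-6)*283 = 3679 - 1*(-1698) = 3679 + 1698 = 5377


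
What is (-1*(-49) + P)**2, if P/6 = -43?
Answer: 43681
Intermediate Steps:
P = -258 (P = 6*(-43) = -258)
(-1*(-49) + P)**2 = (-1*(-49) - 258)**2 = (49 - 258)**2 = (-209)**2 = 43681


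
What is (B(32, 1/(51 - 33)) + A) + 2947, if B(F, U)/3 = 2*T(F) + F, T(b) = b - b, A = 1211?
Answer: 4254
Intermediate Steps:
T(b) = 0
B(F, U) = 3*F (B(F, U) = 3*(2*0 + F) = 3*(0 + F) = 3*F)
(B(32, 1/(51 - 33)) + A) + 2947 = (3*32 + 1211) + 2947 = (96 + 1211) + 2947 = 1307 + 2947 = 4254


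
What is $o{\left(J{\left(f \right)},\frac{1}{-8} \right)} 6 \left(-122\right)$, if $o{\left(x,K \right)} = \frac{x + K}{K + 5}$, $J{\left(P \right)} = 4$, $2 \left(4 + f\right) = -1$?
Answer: $- \frac{7564}{13} \approx -581.85$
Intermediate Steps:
$f = - \frac{9}{2}$ ($f = -4 + \frac{1}{2} \left(-1\right) = -4 - \frac{1}{2} = - \frac{9}{2} \approx -4.5$)
$o{\left(x,K \right)} = \frac{K + x}{5 + K}$
$o{\left(J{\left(f \right)},\frac{1}{-8} \right)} 6 \left(-122\right) = \frac{\frac{1}{-8} + 4}{5 + \frac{1}{-8}} \cdot 6 \left(-122\right) = \frac{- \frac{1}{8} + 4}{5 - \frac{1}{8}} \left(-732\right) = \frac{1}{\frac{39}{8}} \cdot \frac{31}{8} \left(-732\right) = \frac{8}{39} \cdot \frac{31}{8} \left(-732\right) = \frac{31}{39} \left(-732\right) = - \frac{7564}{13}$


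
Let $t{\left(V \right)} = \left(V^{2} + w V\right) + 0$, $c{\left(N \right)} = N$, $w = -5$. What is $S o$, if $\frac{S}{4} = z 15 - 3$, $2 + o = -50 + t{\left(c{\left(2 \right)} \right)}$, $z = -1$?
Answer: $4176$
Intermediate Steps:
$t{\left(V \right)} = V^{2} - 5 V$ ($t{\left(V \right)} = \left(V^{2} - 5 V\right) + 0 = V^{2} - 5 V$)
$o = -58$ ($o = -2 - \left(50 - 2 \left(-5 + 2\right)\right) = -2 + \left(-50 + 2 \left(-3\right)\right) = -2 - 56 = -58$)
$S = -72$ ($S = 4 \left(\left(-1\right) 15 - 3\right) = 4 \left(-15 - 3\right) = 4 \left(-18\right) = -72$)
$S o = \left(-72\right) \left(-58\right) = 4176$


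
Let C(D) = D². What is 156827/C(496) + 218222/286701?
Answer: 98648561279/70533033216 ≈ 1.3986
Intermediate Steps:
156827/C(496) + 218222/286701 = 156827/(496²) + 218222/286701 = 156827/246016 + 218222*(1/286701) = 156827*(1/246016) + 218222/286701 = 156827/246016 + 218222/286701 = 98648561279/70533033216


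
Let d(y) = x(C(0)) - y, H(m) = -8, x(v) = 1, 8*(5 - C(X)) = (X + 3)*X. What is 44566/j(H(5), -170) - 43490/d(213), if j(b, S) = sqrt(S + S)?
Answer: 21745/106 - 22283*I*sqrt(85)/85 ≈ 205.14 - 2416.9*I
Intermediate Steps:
C(X) = 5 - X*(3 + X)/8 (C(X) = 5 - (X + 3)*X/8 = 5 - (3 + X)*X/8 = 5 - X*(3 + X)/8)
j(b, S) = sqrt(2)*sqrt(S) (j(b, S) = sqrt(2*S) = sqrt(2)*sqrt(S))
d(y) = 1 - y
44566/j(H(5), -170) - 43490/d(213) = 44566/((sqrt(2)*sqrt(-170))) - 43490/(1 - 1*213) = 44566/((sqrt(2)*(I*sqrt(170)))) - 43490/(1 - 213) = 44566/((2*I*sqrt(85))) - 43490/(-212) = 44566*(-I*sqrt(85)/170) - 43490*(-1/212) = -22283*I*sqrt(85)/85 + 21745/106 = 21745/106 - 22283*I*sqrt(85)/85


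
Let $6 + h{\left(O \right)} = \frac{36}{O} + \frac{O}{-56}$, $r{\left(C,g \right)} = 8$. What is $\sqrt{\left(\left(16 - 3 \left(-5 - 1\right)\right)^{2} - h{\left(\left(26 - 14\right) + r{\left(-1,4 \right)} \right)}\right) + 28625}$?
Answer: $\frac{\sqrt{145949230}}{70} \approx 172.58$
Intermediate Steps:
$h{\left(O \right)} = -6 + \frac{36}{O} - \frac{O}{56}$ ($h{\left(O \right)} = -6 + \left(\frac{36}{O} + \frac{O}{-56}\right) = -6 + \left(\frac{36}{O} + O \left(- \frac{1}{56}\right)\right) = -6 - \left(- \frac{36}{O} + \frac{O}{56}\right) = -6 + \frac{36}{O} - \frac{O}{56}$)
$\sqrt{\left(\left(16 - 3 \left(-5 - 1\right)\right)^{2} - h{\left(\left(26 - 14\right) + r{\left(-1,4 \right)} \right)}\right) + 28625} = \sqrt{\left(\left(16 - 3 \left(-5 - 1\right)\right)^{2} - \left(-6 + \frac{36}{\left(26 - 14\right) + 8} - \frac{\left(26 - 14\right) + 8}{56}\right)\right) + 28625} = \sqrt{\left(\left(16 - -18\right)^{2} - \left(-6 + \frac{36}{12 + 8} - \frac{12 + 8}{56}\right)\right) + 28625} = \sqrt{\left(\left(16 + 18\right)^{2} - \left(-6 + \frac{36}{20} - \frac{5}{14}\right)\right) + 28625} = \sqrt{\left(34^{2} - \left(-6 + 36 \cdot \frac{1}{20} - \frac{5}{14}\right)\right) + 28625} = \sqrt{\left(1156 - \left(-6 + \frac{9}{5} - \frac{5}{14}\right)\right) + 28625} = \sqrt{\left(1156 - - \frac{319}{70}\right) + 28625} = \sqrt{\left(1156 + \frac{319}{70}\right) + 28625} = \sqrt{\frac{81239}{70} + 28625} = \sqrt{\frac{2084989}{70}} = \frac{\sqrt{145949230}}{70}$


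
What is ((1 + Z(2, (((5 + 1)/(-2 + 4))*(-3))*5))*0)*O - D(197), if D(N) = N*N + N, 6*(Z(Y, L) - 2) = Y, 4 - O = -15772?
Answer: -39006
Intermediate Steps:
O = 15776 (O = 4 - 1*(-15772) = 4 + 15772 = 15776)
Z(Y, L) = 2 + Y/6
D(N) = N + N² (D(N) = N² + N = N + N²)
((1 + Z(2, (((5 + 1)/(-2 + 4))*(-3))*5))*0)*O - D(197) = ((1 + (2 + (⅙)*2))*0)*15776 - 197*(1 + 197) = ((1 + (2 + ⅓))*0)*15776 - 197*198 = ((1 + 7/3)*0)*15776 - 1*39006 = ((10/3)*0)*15776 - 39006 = 0*15776 - 39006 = 0 - 39006 = -39006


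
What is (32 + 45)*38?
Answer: 2926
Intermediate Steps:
(32 + 45)*38 = 77*38 = 2926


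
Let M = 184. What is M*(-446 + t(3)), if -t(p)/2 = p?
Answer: -83168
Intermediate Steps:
t(p) = -2*p
M*(-446 + t(3)) = 184*(-446 - 2*3) = 184*(-446 - 6) = 184*(-452) = -83168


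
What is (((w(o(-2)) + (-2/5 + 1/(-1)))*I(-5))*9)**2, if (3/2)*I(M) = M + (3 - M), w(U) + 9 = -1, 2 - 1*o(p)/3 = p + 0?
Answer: 1052676/25 ≈ 42107.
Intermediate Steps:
o(p) = 6 - 3*p (o(p) = 6 - 3*(p + 0) = 6 - 3*p)
w(U) = -10 (w(U) = -9 - 1 = -10)
I(M) = 2 (I(M) = 2*(M + (3 - M))/3 = (2/3)*3 = 2)
(((w(o(-2)) + (-2/5 + 1/(-1)))*I(-5))*9)**2 = (((-10 + (-2/5 + 1/(-1)))*2)*9)**2 = (((-10 + (-2*1/5 + 1*(-1)))*2)*9)**2 = (((-10 + (-2/5 - 1))*2)*9)**2 = (((-10 - 7/5)*2)*9)**2 = (-57/5*2*9)**2 = (-114/5*9)**2 = (-1026/5)**2 = 1052676/25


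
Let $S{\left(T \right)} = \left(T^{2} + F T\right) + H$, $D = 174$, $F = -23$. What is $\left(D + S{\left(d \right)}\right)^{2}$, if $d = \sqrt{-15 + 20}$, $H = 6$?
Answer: $36870 - 8510 \sqrt{5} \approx 17841.0$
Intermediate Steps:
$d = \sqrt{5} \approx 2.2361$
$S{\left(T \right)} = 6 + T^{2} - 23 T$ ($S{\left(T \right)} = \left(T^{2} - 23 T\right) + 6 = 6 + T^{2} - 23 T$)
$\left(D + S{\left(d \right)}\right)^{2} = \left(174 + \left(6 + \left(\sqrt{5}\right)^{2} - 23 \sqrt{5}\right)\right)^{2} = \left(174 + \left(6 + 5 - 23 \sqrt{5}\right)\right)^{2} = \left(174 + \left(11 - 23 \sqrt{5}\right)\right)^{2} = \left(185 - 23 \sqrt{5}\right)^{2}$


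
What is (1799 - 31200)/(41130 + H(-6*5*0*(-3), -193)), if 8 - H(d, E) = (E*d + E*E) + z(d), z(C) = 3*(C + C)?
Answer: -29401/3889 ≈ -7.5600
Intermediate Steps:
z(C) = 6*C (z(C) = 3*(2*C) = 6*C)
H(d, E) = 8 - E² - 6*d - E*d (H(d, E) = 8 - ((E*d + E*E) + 6*d) = 8 - ((E*d + E²) + 6*d) = 8 - ((E² + E*d) + 6*d) = 8 - (E² + 6*d + E*d) = 8 + (-E² - 6*d - E*d) = 8 - E² - 6*d - E*d)
(1799 - 31200)/(41130 + H(-6*5*0*(-3), -193)) = (1799 - 31200)/(41130 + (8 - 1*(-193)² - (-36)*(5*0)*(-3) - 1*(-193)*(-6*5*0*(-3)))) = -29401/(41130 + (8 - 1*37249 - (-36)*0*(-3) - 1*(-193)*(-0*(-3)))) = -29401/(41130 + (8 - 37249 - (-36)*0 - 1*(-193)*(-6*0))) = -29401/(41130 + (8 - 37249 - 6*0 - 1*(-193)*0)) = -29401/(41130 + (8 - 37249 + 0 + 0)) = -29401/(41130 - 37241) = -29401/3889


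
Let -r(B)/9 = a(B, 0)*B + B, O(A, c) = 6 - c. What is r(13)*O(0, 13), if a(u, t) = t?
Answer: 819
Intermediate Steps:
r(B) = -9*B (r(B) = -9*(0*B + B) = -9*(0 + B) = -9*B)
r(13)*O(0, 13) = (-9*13)*(6 - 1*13) = -117*(6 - 13) = -117*(-7) = 819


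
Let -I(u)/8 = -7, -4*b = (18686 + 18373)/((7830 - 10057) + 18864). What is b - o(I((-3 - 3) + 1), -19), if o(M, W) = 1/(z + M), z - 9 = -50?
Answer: -622433/998220 ≈ -0.62354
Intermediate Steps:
z = -41 (z = 9 - 50 = -41)
b = -37059/66548 (b = -(18686 + 18373)/(4*((7830 - 10057) + 18864)) = -37059/(4*(-2227 + 18864)) = -37059/(4*16637) = -¼*37059/16637 = -37059/66548 ≈ -0.55688)
I(u) = 56 (I(u) = -8*(-7) = 56)
o(M, W) = 1/(-41 + M)
b - o(I((-3 - 3) + 1), -19) = -37059/66548 - 1/(-41 + 56) = -37059/66548 - 1/15 = -622433/998220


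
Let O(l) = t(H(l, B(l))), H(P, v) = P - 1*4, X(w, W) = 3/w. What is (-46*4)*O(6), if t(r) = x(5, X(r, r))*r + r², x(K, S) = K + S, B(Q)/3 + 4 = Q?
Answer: -3128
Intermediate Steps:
B(Q) = -12 + 3*Q
H(P, v) = -4 + P (H(P, v) = P - 4 = -4 + P)
t(r) = r² + r*(5 + 3/r) (t(r) = (5 + 3/r)*r + r² = r*(5 + 3/r) + r² = r² + r*(5 + 3/r))
O(l) = -17 + (-4 + l)² + 5*l (O(l) = 3 + (-4 + l)² + 5*(-4 + l) = 3 + (-4 + l)² + (-20 + 5*l) = -17 + (-4 + l)² + 5*l)
(-46*4)*O(6) = (-46*4)*(-1 + 6² - 3*6) = -184*(-1 + 36 - 18) = -184*17 = -3128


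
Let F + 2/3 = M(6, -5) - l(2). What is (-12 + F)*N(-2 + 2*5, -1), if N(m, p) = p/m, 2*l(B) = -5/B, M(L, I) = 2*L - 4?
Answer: 41/96 ≈ 0.42708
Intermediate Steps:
M(L, I) = -4 + 2*L
l(B) = -5/(2*B) (l(B) = (-5/B)/2 = -5/(2*B))
F = 103/12 (F = -2/3 + ((-4 + 2*6) - (-5)/(2*2)) = -2/3 + ((-4 + 12) - (-5)/(2*2)) = -2/3 + (8 - 1*(-5/4)) = -2/3 + (8 + 5/4) = -2/3 + 37/4 = 103/12 ≈ 8.5833)
(-12 + F)*N(-2 + 2*5, -1) = (-12 + 103/12)*(-1/(-2 + 2*5)) = -(-41)/(12*(-2 + 10)) = -(-41)/(12*8) = -41/12*(-1/8) = 41/96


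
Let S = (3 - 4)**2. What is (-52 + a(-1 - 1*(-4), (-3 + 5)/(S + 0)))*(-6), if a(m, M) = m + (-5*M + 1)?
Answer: 348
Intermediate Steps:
S = 1 (S = (-1)**2 = 1)
a(m, M) = 1 + m - 5*M (a(m, M) = m + (1 - 5*M) = 1 + m - 5*M)
(-52 + a(-1 - 1*(-4), (-3 + 5)/(S + 0)))*(-6) = (-52 + (1 + (-1 - 1*(-4)) - 5*(-3 + 5)/(1 + 0)))*(-6) = (-52 + (1 + (-1 + 4) - 10/1))*(-6) = (-52 + (1 + 3 - 10))*(-6) = (-52 - 6)*(-6) = -58*(-6) = 348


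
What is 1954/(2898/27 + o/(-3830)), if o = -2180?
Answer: 1122573/61990 ≈ 18.109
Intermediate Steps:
1954/(2898/27 + o/(-3830)) = 1954/(2898/27 - 2180/(-3830)) = 1954/(2898*(1/27) - 2180*(-1/3830)) = 1954/(322/3 + 218/383) = 1954/(123980/1149) = 1954*(1149/123980) = 1122573/61990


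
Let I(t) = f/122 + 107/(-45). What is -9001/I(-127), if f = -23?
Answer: 49415490/14089 ≈ 3507.4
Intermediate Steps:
I(t) = -14089/5490 (I(t) = -23/122 + 107/(-45) = -23*1/122 + 107*(-1/45) = -23/122 - 107/45 = -14089/5490)
-9001/I(-127) = -9001/(-14089/5490) = -9001*(-5490/14089) = 49415490/14089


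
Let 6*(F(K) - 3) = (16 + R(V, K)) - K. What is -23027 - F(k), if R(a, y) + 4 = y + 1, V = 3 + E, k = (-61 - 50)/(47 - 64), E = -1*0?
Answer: -138193/6 ≈ -23032.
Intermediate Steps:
E = 0
k = 111/17 (k = -111/(-17) = -111*(-1/17) = 111/17 ≈ 6.5294)
V = 3 (V = 3 + 0 = 3)
R(a, y) = -3 + y (R(a, y) = -4 + (y + 1) = -4 + (1 + y) = -3 + y)
F(K) = 31/6 (F(K) = 3 + ((16 + (-3 + K)) - K)/6 = 3 + ((13 + K) - K)/6 = 3 + (⅙)*13 = 3 + 13/6 = 31/6)
-23027 - F(k) = -23027 - 1*31/6 = -23027 - 31/6 = -138193/6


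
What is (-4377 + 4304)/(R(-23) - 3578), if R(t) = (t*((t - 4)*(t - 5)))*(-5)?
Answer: -73/83362 ≈ -0.00087570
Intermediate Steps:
R(t) = -5*t*(-5 + t)*(-4 + t) (R(t) = (t*((-4 + t)*(-5 + t)))*(-5) = (t*((-5 + t)*(-4 + t)))*(-5) = (t*(-5 + t)*(-4 + t))*(-5) = -5*t*(-5 + t)*(-4 + t))
(-4377 + 4304)/(R(-23) - 3578) = (-4377 + 4304)/(5*(-23)*(-20 - 1*(-23)² + 9*(-23)) - 3578) = -73/(5*(-23)*(-20 - 1*529 - 207) - 3578) = -73/(5*(-23)*(-20 - 529 - 207) - 3578) = -73/(5*(-23)*(-756) - 3578) = -73/(86940 - 3578) = -73/83362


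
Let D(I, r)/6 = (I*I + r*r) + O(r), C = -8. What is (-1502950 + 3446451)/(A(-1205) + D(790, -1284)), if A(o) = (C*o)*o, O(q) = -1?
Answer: 1943501/2020330 ≈ 0.96197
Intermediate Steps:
D(I, r) = -6 + 6*I**2 + 6*r**2 (D(I, r) = 6*((I*I + r*r) - 1) = 6*((I**2 + r**2) - 1) = 6*(-1 + I**2 + r**2) = -6 + 6*I**2 + 6*r**2)
A(o) = -8*o**2 (A(o) = (-8*o)*o = -8*o**2)
(-1502950 + 3446451)/(A(-1205) + D(790, -1284)) = (-1502950 + 3446451)/(-8*(-1205)**2 + (-6 + 6*790**2 + 6*(-1284)**2)) = 1943501/(-8*1452025 + (-6 + 6*624100 + 6*1648656)) = 1943501/(-11616200 + (-6 + 3744600 + 9891936)) = 1943501/(-11616200 + 13636530) = 1943501/2020330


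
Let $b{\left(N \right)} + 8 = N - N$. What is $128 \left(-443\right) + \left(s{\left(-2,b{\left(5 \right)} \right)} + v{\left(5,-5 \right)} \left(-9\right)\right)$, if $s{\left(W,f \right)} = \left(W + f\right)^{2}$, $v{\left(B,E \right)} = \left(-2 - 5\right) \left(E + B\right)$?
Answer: $-56604$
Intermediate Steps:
$v{\left(B,E \right)} = - 7 B - 7 E$ ($v{\left(B,E \right)} = - 7 \left(B + E\right) = - 7 B - 7 E$)
$b{\left(N \right)} = -8$ ($b{\left(N \right)} = -8 + \left(N - N\right) = -8 + 0 = -8$)
$128 \left(-443\right) + \left(s{\left(-2,b{\left(5 \right)} \right)} + v{\left(5,-5 \right)} \left(-9\right)\right) = 128 \left(-443\right) + \left(\left(-2 - 8\right)^{2} + \left(\left(-7\right) 5 - -35\right) \left(-9\right)\right) = -56704 + \left(\left(-10\right)^{2} + \left(-35 + 35\right) \left(-9\right)\right) = -56704 + \left(100 + 0 \left(-9\right)\right) = -56704 + \left(100 + 0\right) = -56704 + 100 = -56604$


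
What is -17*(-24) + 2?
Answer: 410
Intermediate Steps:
-17*(-24) + 2 = 408 + 2 = 410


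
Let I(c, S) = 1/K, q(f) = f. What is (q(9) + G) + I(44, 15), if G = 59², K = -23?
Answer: 80269/23 ≈ 3490.0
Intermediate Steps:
I(c, S) = -1/23 (I(c, S) = 1/(-23) = -1/23)
G = 3481
(q(9) + G) + I(44, 15) = (9 + 3481) - 1/23 = 3490 - 1/23 = 80269/23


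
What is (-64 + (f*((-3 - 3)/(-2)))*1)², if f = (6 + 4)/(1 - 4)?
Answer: 5476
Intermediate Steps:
f = -10/3 (f = 10/(-3) = 10*(-⅓) = -10/3 ≈ -3.3333)
(-64 + (f*((-3 - 3)/(-2)))*1)² = (-64 - 10*(-3 - 3)/(3*(-2))*1)² = (-64 - (-20)*(-1)/2*1)² = (-64 - 10/3*3*1)² = (-64 - 10*1)² = (-64 - 10)² = (-74)² = 5476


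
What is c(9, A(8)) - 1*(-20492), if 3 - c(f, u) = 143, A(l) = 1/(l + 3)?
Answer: 20352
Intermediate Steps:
A(l) = 1/(3 + l)
c(f, u) = -140 (c(f, u) = 3 - 1*143 = 3 - 143 = -140)
c(9, A(8)) - 1*(-20492) = -140 - 1*(-20492) = -140 + 20492 = 20352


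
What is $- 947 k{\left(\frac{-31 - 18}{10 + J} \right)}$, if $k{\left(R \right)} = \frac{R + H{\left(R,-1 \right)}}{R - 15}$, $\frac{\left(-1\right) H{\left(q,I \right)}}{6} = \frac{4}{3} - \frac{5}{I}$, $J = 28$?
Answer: $- \frac{1413871}{619} \approx -2284.1$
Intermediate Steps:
$H{\left(q,I \right)} = -8 + \frac{30}{I}$ ($H{\left(q,I \right)} = - 6 \left(\frac{4}{3} - \frac{5}{I}\right) = -8 + \frac{30}{I}$)
$k{\left(R \right)} = \frac{-38 + R}{-15 + R}$ ($k{\left(R \right)} = \frac{R + \left(-8 + \frac{30}{-1}\right)}{R - 15} = \frac{R + \left(-8 + 30 \left(-1\right)\right)}{-15 + R} = \frac{R - 38}{-15 + R} = \frac{-38 + R}{-15 + R}$)
$- 947 k{\left(\frac{-31 - 18}{10 + J} \right)} = - 947 \frac{-38 + \frac{-31 - 18}{10 + 28}}{-15 + \frac{-31 - 18}{10 + 28}} = - 947 \frac{-38 - \frac{49}{38}}{-15 - \frac{49}{38}} = - 947 \frac{1}{- \frac{619}{38}} \left(- \frac{1493}{38}\right) = - 947 \left(\left(- \frac{38}{619}\right) \left(- \frac{1493}{38}\right)\right) = \left(-947\right) \frac{1493}{619} = - \frac{1413871}{619}$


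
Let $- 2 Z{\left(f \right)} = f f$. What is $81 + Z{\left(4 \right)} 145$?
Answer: $-1079$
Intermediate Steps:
$Z{\left(f \right)} = - \frac{f^{2}}{2}$ ($Z{\left(f \right)} = - \frac{f f}{2} = - \frac{f^{2}}{2}$)
$81 + Z{\left(4 \right)} 145 = 81 + - \frac{4^{2}}{2} \cdot 145 = 81 + \left(- \frac{1}{2}\right) 16 \cdot 145 = 81 - 1160 = -1079$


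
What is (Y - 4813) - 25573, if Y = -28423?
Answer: -58809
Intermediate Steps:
(Y - 4813) - 25573 = (-28423 - 4813) - 25573 = -33236 - 25573 = -58809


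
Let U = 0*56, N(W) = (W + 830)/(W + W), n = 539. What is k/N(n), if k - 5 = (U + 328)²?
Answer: 115980942/1369 ≈ 84720.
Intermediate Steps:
N(W) = (830 + W)/(2*W) (N(W) = (830 + W)/((2*W)) = (830 + W)*(1/(2*W)) = (830 + W)/(2*W))
U = 0
k = 107589 (k = 5 + (0 + 328)² = 5 + 328² = 5 + 107584 = 107589)
k/N(n) = 107589/(((½)*(830 + 539)/539)) = 107589/(((½)*(1/539)*1369)) = 107589/(1369/1078) = 107589*(1078/1369) = 115980942/1369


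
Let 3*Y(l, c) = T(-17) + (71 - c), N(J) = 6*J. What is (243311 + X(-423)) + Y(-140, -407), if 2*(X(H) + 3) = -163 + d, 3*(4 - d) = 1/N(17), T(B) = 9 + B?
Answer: 148951721/612 ≈ 2.4339e+5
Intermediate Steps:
Y(l, c) = 21 - c/3 (Y(l, c) = ((9 - 17) + (71 - c))/3 = (-8 + (71 - c))/3 = (63 - c)/3 = 21 - c/3)
d = 1223/306 (d = 4 - 1/(3*(6*17)) = 4 - ⅓/102 = 4 - ⅓*1/102 = 4 - 1/306 = 1223/306 ≈ 3.9967)
X(H) = -50491/612 (X(H) = -3 + (-163 + 1223/306)/2 = -3 + (½)*(-48655/306) = -3 - 48655/612 = -50491/612)
(243311 + X(-423)) + Y(-140, -407) = (243311 - 50491/612) + (21 - ⅓*(-407)) = 148855841/612 + (21 + 407/3) = 148855841/612 + 470/3 = 148951721/612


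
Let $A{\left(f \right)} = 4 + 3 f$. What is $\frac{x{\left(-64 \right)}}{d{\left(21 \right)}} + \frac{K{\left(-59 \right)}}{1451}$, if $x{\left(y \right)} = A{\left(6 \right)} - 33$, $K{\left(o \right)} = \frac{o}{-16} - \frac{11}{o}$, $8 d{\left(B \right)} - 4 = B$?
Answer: $- \frac{120446047}{34243600} \approx -3.5173$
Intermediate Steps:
$d{\left(B \right)} = \frac{1}{2} + \frac{B}{8}$
$K{\left(o \right)} = - \frac{11}{o} - \frac{o}{16}$ ($K{\left(o \right)} = o \left(- \frac{1}{16}\right) - \frac{11}{o} = - \frac{o}{16} - \frac{11}{o} = - \frac{11}{o} - \frac{o}{16}$)
$x{\left(y \right)} = -11$ ($x{\left(y \right)} = \left(4 + 3 \cdot 6\right) - 33 = \left(4 + 18\right) - 33 = 22 - 33 = -11$)
$\frac{x{\left(-64 \right)}}{d{\left(21 \right)}} + \frac{K{\left(-59 \right)}}{1451} = - \frac{11}{\frac{1}{2} + \frac{1}{8} \cdot 21} + \frac{- \frac{11}{-59} - - \frac{59}{16}}{1451} = - \frac{11}{\frac{1}{2} + \frac{21}{8}} + \left(\left(-11\right) \left(- \frac{1}{59}\right) + \frac{59}{16}\right) \frac{1}{1451} = - \frac{11}{\frac{25}{8}} + \left(\frac{11}{59} + \frac{59}{16}\right) \frac{1}{1451} = \left(-11\right) \frac{8}{25} + \frac{3657}{944} \cdot \frac{1}{1451} = - \frac{88}{25} + \frac{3657}{1369744} = - \frac{120446047}{34243600}$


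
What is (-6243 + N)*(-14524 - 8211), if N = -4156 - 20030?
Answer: 691803315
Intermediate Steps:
N = -24186
(-6243 + N)*(-14524 - 8211) = (-6243 - 24186)*(-14524 - 8211) = -30429*(-22735) = 691803315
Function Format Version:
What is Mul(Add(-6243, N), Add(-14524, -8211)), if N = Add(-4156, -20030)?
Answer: 691803315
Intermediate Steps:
N = -24186
Mul(Add(-6243, N), Add(-14524, -8211)) = Mul(Add(-6243, -24186), Add(-14524, -8211)) = Mul(-30429, -22735) = 691803315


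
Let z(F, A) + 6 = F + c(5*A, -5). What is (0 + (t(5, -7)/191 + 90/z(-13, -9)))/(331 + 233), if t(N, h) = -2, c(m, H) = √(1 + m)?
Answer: -1819/242379 - I*√11/1269 ≈ -0.0075048 - 0.0026136*I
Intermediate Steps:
z(F, A) = -6 + F + √(1 + 5*A) (z(F, A) = -6 + (F + √(1 + 5*A)) = -6 + F + √(1 + 5*A))
(0 + (t(5, -7)/191 + 90/z(-13, -9)))/(331 + 233) = (0 + (-2/191 + 90/(-6 - 13 + √(1 + 5*(-9)))))/(331 + 233) = (0 + (-2*1/191 + 90/(-6 - 13 + √(1 - 45))))/564 = (0 + (-2/191 + 90/(-6 - 13 + √(-44))))*(1/564) = (0 + (-2/191 + 90/(-6 - 13 + 2*I*√11)))*(1/564) = (0 + (-2/191 + 90/(-19 + 2*I*√11)))*(1/564) = (-2/191 + 90/(-19 + 2*I*√11))*(1/564) = -1/53862 + 15/(94*(-19 + 2*I*√11))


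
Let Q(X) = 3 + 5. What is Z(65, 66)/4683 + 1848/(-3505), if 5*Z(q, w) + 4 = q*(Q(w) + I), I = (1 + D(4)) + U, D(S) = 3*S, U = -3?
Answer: -7836818/16413915 ≈ -0.47745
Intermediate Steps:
Q(X) = 8
I = 10 (I = (1 + 3*4) - 3 = (1 + 12) - 3 = 13 - 3 = 10)
Z(q, w) = -⅘ + 18*q/5 (Z(q, w) = -⅘ + (q*(8 + 10))/5 = -⅘ + (q*18)/5 = -⅘ + (18*q)/5 = -⅘ + 18*q/5)
Z(65, 66)/4683 + 1848/(-3505) = (-⅘ + (18/5)*65)/4683 + 1848/(-3505) = (-⅘ + 234)*(1/4683) + 1848*(-1/3505) = (1166/5)*(1/4683) - 1848/3505 = 1166/23415 - 1848/3505 = -7836818/16413915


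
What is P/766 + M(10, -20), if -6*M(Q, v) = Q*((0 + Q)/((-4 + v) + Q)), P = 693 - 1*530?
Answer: 22573/16086 ≈ 1.4033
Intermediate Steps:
P = 163 (P = 693 - 530 = 163)
M(Q, v) = -Q²/(6*(-4 + Q + v)) (M(Q, v) = -Q*(0 + Q)/((-4 + v) + Q)/6 = -Q*Q/(-4 + Q + v)/6 = -Q²/(6*(-4 + Q + v)))
P/766 + M(10, -20) = 163/766 - 1*10²/(-24 + 6*10 + 6*(-20)) = 163*(1/766) - 1*100/(-24 + 60 - 120) = 163/766 - 1*100/(-84) = 163/766 - 1*100*(-1/84) = 163/766 + 25/21 = 22573/16086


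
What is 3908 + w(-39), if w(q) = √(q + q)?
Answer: 3908 + I*√78 ≈ 3908.0 + 8.8318*I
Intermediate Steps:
w(q) = √2*√q (w(q) = √(2*q) = √2*√q)
3908 + w(-39) = 3908 + √2*√(-39) = 3908 + √2*(I*√39) = 3908 + I*√78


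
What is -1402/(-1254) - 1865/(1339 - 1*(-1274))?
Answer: 220786/546117 ≈ 0.40428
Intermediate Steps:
-1402/(-1254) - 1865/(1339 - 1*(-1274)) = -1402*(-1/1254) - 1865/(1339 + 1274) = 701/627 - 1865/2613 = 220786/546117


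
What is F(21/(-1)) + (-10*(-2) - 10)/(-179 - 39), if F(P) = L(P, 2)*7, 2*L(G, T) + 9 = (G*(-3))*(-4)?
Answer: -199153/218 ≈ -913.55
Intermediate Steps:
L(G, T) = -9/2 + 6*G (L(G, T) = -9/2 + ((G*(-3))*(-4))/2 = -9/2 + (-3*G*(-4))/2 = -9/2 + (12*G)/2 = -9/2 + 6*G)
F(P) = -63/2 + 42*P (F(P) = (-9/2 + 6*P)*7 = -63/2 + 42*P)
F(21/(-1)) + (-10*(-2) - 10)/(-179 - 39) = (-63/2 + 42*(21/(-1))) + (-10*(-2) - 10)/(-179 - 39) = (-63/2 + 42*(21*(-1))) + (20 - 10)/(-218) = (-63/2 + 42*(-21)) - 1/218*10 = (-63/2 - 882) - 5/109 = -1827/2 - 5/109 = -199153/218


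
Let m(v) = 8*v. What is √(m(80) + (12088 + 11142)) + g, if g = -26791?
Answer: -26791 + √23870 ≈ -26637.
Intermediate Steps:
√(m(80) + (12088 + 11142)) + g = √(8*80 + (12088 + 11142)) - 26791 = √(640 + 23230) - 26791 = √23870 - 26791 = -26791 + √23870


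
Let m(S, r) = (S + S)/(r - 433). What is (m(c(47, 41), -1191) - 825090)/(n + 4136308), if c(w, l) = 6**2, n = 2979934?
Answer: -167493279/1444597126 ≈ -0.11594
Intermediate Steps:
c(w, l) = 36
m(S, r) = 2*S/(-433 + r) (m(S, r) = (2*S)/(-433 + r) = 2*S/(-433 + r))
(m(c(47, 41), -1191) - 825090)/(n + 4136308) = (2*36/(-433 - 1191) - 825090)/(2979934 + 4136308) = (2*36/(-1624) - 825090)/7116242 = (2*36*(-1/1624) - 825090)*(1/7116242) = (-9/203 - 825090)*(1/7116242) = -167493279/203*1/7116242 = -167493279/1444597126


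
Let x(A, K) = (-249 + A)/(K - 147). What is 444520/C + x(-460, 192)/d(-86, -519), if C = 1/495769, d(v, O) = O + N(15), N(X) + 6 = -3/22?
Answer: 114571859045489398/519885 ≈ 2.2038e+11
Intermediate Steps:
N(X) = -135/22 (N(X) = -6 - 3/22 = -135/22)
x(A, K) = (-249 + A)/(-147 + K)
d(v, O) = -135/22 + O (d(v, O) = O - 135/22 = -135/22 + O)
C = 1/495769 ≈ 2.0171e-6
444520/C + x(-460, 192)/d(-86, -519) = 444520/(1/495769) + ((-249 - 460)/(-147 + 192))/(-135/22 - 519) = 444520*495769 + (-709/45)/(-11553/22) = 220379235880 + ((1/45)*(-709))*(-22/11553) = 220379235880 - 709/45*(-22/11553) = 220379235880 + 15598/519885 = 114571859045489398/519885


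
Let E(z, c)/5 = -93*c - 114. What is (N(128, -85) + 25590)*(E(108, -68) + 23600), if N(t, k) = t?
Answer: 1405488700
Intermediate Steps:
E(z, c) = -570 - 465*c (E(z, c) = 5*(-93*c - 114) = 5*(-114 - 93*c) = -570 - 465*c)
(N(128, -85) + 25590)*(E(108, -68) + 23600) = (128 + 25590)*((-570 - 465*(-68)) + 23600) = 25718*((-570 + 31620) + 23600) = 25718*(31050 + 23600) = 25718*54650 = 1405488700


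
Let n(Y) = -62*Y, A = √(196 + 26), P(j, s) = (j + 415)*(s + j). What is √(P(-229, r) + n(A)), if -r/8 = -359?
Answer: √(491598 - 62*√222) ≈ 700.48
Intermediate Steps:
r = 2872 (r = -8*(-359) = 2872)
P(j, s) = (415 + j)*(j + s)
A = √222 ≈ 14.900
√(P(-229, r) + n(A)) = √(((-229)² + 415*(-229) + 415*2872 - 229*2872) - 62*√222) = √((52441 - 95035 + 1191880 - 657688) - 62*√222) = √(491598 - 62*√222)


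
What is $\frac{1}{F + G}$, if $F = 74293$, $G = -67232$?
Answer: $\frac{1}{7061} \approx 0.00014162$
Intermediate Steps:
$\frac{1}{F + G} = \frac{1}{74293 - 67232} = \frac{1}{7061}$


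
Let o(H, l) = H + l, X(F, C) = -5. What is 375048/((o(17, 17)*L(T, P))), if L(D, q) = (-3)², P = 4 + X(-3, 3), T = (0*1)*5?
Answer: 20836/17 ≈ 1225.6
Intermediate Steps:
T = 0 (T = 0*5 = 0)
P = -1 (P = 4 - 5 = -1)
L(D, q) = 9
375048/((o(17, 17)*L(T, P))) = 375048/(((17 + 17)*9)) = 375048/((34*9)) = 375048/306 = 375048*(1/306) = 20836/17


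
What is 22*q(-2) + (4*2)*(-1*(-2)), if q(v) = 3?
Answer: 82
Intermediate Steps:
22*q(-2) + (4*2)*(-1*(-2)) = 22*3 + (4*2)*(-1*(-2)) = 66 + 8*2 = 66 + 16 = 82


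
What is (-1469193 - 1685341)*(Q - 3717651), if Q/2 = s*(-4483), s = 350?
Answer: 21626699625034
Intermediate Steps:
Q = -3138100 (Q = 2*(350*(-4483)) = 2*(-1569050) = -3138100)
(-1469193 - 1685341)*(Q - 3717651) = (-1469193 - 1685341)*(-3138100 - 3717651) = -3154534*(-6855751) = 21626699625034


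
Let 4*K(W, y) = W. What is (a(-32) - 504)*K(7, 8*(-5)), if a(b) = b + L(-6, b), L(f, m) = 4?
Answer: -931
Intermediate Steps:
a(b) = 4 + b (a(b) = b + 4 = 4 + b)
K(W, y) = W/4
(a(-32) - 504)*K(7, 8*(-5)) = ((4 - 32) - 504)*((¼)*7) = (-28 - 504)*(7/4) = -532*7/4 = -931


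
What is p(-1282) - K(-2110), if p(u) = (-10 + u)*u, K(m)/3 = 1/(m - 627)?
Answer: 4533413531/2737 ≈ 1.6563e+6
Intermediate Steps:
K(m) = 3/(-627 + m) (K(m) = 3/(m - 627) = 3/(-627 + m))
p(u) = u*(-10 + u)
p(-1282) - K(-2110) = -1282*(-10 - 1282) - 3/(-627 - 2110) = -1282*(-1292) - 3/(-2737) = 1656344 - 3*(-1)/2737 = 1656344 - 1*(-3/2737) = 1656344 + 3/2737 = 4533413531/2737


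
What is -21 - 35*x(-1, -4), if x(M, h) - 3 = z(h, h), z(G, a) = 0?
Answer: -126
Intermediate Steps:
x(M, h) = 3 (x(M, h) = 3 + 0 = 3)
-21 - 35*x(-1, -4) = -21 - 35*3 = -21 - 105 = -126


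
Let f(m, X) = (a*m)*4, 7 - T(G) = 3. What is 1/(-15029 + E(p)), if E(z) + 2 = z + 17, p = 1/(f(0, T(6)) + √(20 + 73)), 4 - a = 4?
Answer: -1396302/20964078227 - √93/20964078227 ≈ -6.6605e-5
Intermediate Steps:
a = 0 (a = 4 - 1*4 = 4 - 4 = 0)
T(G) = 4 (T(G) = 7 - 1*3 = 7 - 3 = 4)
f(m, X) = 0 (f(m, X) = (0*m)*4 = 0*4 = 0)
p = √93/93 (p = 1/(0 + √(20 + 73)) = 1/(0 + √93) = 1/(√93) = √93/93 ≈ 0.10370)
E(z) = 15 + z (E(z) = -2 + (z + 17) = -2 + (17 + z) = 15 + z)
1/(-15029 + E(p)) = 1/(-15029 + (15 + √93/93)) = 1/(-15014 + √93/93)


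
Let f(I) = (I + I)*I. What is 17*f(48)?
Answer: 78336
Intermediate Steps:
f(I) = 2*I**2 (f(I) = (2*I)*I = 2*I**2)
17*f(48) = 17*(2*48**2) = 17*(2*2304) = 17*4608 = 78336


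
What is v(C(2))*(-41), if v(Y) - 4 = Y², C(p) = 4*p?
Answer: -2788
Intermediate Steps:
v(Y) = 4 + Y²
v(C(2))*(-41) = (4 + (4*2)²)*(-41) = (4 + 8²)*(-41) = (4 + 64)*(-41) = 68*(-41) = -2788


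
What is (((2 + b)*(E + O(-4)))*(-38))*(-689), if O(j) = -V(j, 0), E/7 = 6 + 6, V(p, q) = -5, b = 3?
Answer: 11650990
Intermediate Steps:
E = 84 (E = 7*(6 + 6) = 7*12 = 84)
O(j) = 5 (O(j) = -1*(-5) = 5)
(((2 + b)*(E + O(-4)))*(-38))*(-689) = (((2 + 3)*(84 + 5))*(-38))*(-689) = ((5*89)*(-38))*(-689) = (445*(-38))*(-689) = -16910*(-689) = 11650990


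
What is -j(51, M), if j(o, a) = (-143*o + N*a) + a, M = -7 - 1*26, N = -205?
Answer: 561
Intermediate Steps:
M = -33 (M = -7 - 26 = -33)
j(o, a) = -204*a - 143*o (j(o, a) = (-143*o - 205*a) + a = (-205*a - 143*o) + a = -204*a - 143*o)
-j(51, M) = -(-204*(-33) - 143*51) = -(6732 - 7293) = -1*(-561) = 561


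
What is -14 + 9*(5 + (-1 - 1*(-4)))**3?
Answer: 4594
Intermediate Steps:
-14 + 9*(5 + (-1 - 1*(-4)))**3 = -14 + 9*(5 + (-1 + 4))**3 = -14 + 9*(5 + 3)**3 = -14 + 9*8**3 = -14 + 9*512 = -14 + 4608 = 4594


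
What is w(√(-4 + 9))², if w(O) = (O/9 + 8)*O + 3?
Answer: 26944/81 + 512*√5/9 ≈ 459.85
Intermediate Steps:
w(O) = 3 + O*(8 + O/9) (w(O) = (O*(⅑) + 8)*O + 3 = (O/9 + 8)*O + 3 = (8 + O/9)*O + 3 = O*(8 + O/9) + 3 = 3 + O*(8 + O/9))
w(√(-4 + 9))² = (3 + 8*√(-4 + 9) + (√(-4 + 9))²/9)² = (3 + 8*√5 + (√5)²/9)² = (3 + 8*√5 + (⅑)*5)² = (3 + 8*√5 + 5/9)² = (32/9 + 8*√5)²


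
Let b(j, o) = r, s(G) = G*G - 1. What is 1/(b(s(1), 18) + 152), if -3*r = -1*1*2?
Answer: 3/458 ≈ 0.0065502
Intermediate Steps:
s(G) = -1 + G² (s(G) = G² - 1 = -1 + G²)
r = ⅔ (r = -(-1*1)*2/3 = -(-1)*2/3 = -⅓*(-2) = ⅔ ≈ 0.66667)
b(j, o) = ⅔
1/(b(s(1), 18) + 152) = 1/(⅔ + 152) = 1/(458/3) = 3/458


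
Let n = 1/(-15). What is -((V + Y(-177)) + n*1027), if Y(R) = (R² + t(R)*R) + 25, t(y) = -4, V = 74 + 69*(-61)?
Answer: -417878/15 ≈ -27859.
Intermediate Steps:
n = -1/15 ≈ -0.066667
V = -4135 (V = 74 - 4209 = -4135)
Y(R) = 25 + R² - 4*R (Y(R) = (R² - 4*R) + 25 = 25 + R² - 4*R)
-((V + Y(-177)) + n*1027) = -((-4135 + (25 + (-177)² - 4*(-177))) - 1/15*1027) = -((-4135 + (25 + 31329 + 708)) - 1027/15) = -((-4135 + 32062) - 1027/15) = -(27927 - 1027/15) = -1*417878/15 = -417878/15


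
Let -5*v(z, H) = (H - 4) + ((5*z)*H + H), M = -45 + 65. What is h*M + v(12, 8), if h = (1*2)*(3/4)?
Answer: -342/5 ≈ -68.400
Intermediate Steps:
M = 20
v(z, H) = ⅘ - 2*H/5 - H*z (v(z, H) = -((H - 4) + ((5*z)*H + H))/5 = -((-4 + H) + (5*H*z + H))/5 = -((-4 + H) + (H + 5*H*z))/5 = -(-4 + 2*H + 5*H*z)/5 = ⅘ - 2*H/5 - H*z)
h = 3/2 (h = 2*(3*(¼)) = 2*(¾) = 3/2 ≈ 1.5000)
h*M + v(12, 8) = (3/2)*20 + (⅘ - ⅖*8 - 1*8*12) = 30 + (⅘ - 16/5 - 96) = 30 - 492/5 = -342/5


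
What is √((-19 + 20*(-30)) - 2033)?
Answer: 2*I*√663 ≈ 51.498*I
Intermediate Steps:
√((-19 + 20*(-30)) - 2033) = √((-19 - 600) - 2033) = √(-619 - 2033) = √(-2652) = 2*I*√663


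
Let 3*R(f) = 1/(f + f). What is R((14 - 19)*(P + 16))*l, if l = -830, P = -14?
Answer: 83/6 ≈ 13.833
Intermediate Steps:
R(f) = 1/(6*f) (R(f) = 1/(3*(f + f)) = 1/(3*((2*f))) = (1/(2*f))/3 = 1/(6*f))
R((14 - 19)*(P + 16))*l = (1/(6*(((14 - 19)*(-14 + 16)))))*(-830) = (1/(6*((-5*2))))*(-830) = ((⅙)/(-10))*(-830) = ((⅙)*(-⅒))*(-830) = -1/60*(-830) = 83/6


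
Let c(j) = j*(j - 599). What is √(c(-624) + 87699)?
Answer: 3*√94539 ≈ 922.42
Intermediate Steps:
c(j) = j*(-599 + j)
√(c(-624) + 87699) = √(-624*(-599 - 624) + 87699) = √(-624*(-1223) + 87699) = √(763152 + 87699) = √850851 = 3*√94539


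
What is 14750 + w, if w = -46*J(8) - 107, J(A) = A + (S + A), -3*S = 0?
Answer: 13907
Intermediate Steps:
S = 0 (S = -⅓*0 = 0)
J(A) = 2*A (J(A) = A + (0 + A) = A + A = 2*A)
w = -843 (w = -92*8 - 107 = -46*16 - 107 = -736 - 107 = -843)
14750 + w = 14750 - 843 = 13907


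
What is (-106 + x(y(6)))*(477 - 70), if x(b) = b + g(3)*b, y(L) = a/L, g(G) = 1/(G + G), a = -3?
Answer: -520553/12 ≈ -43379.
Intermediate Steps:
g(G) = 1/(2*G)
y(L) = -3/L
x(b) = 7*b/6 (x(b) = b + ((1/2)/3)*b = b + ((1/2)*(1/3))*b = b + b/6 = 7*b/6)
(-106 + x(y(6)))*(477 - 70) = (-106 + 7*(-3/6)/6)*(477 - 70) = (-106 + 7*(-3*1/6)/6)*407 = (-106 + (7/6)*(-1/2))*407 = (-106 - 7/12)*407 = -1279/12*407 = -520553/12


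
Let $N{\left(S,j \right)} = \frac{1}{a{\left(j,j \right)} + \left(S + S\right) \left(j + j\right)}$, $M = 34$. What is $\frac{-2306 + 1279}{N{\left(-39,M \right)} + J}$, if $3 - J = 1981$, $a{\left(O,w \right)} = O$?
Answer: $\frac{5412290}{10424061} \approx 0.51921$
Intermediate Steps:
$N{\left(S,j \right)} = \frac{1}{j + 4 S j}$ ($N{\left(S,j \right)} = \frac{1}{j + \left(S + S\right) \left(j + j\right)} = \frac{1}{j + 2 S 2 j} = \frac{1}{j + 4 S j}$)
$J = -1978$ ($J = 3 - 1981 = -1978$)
$\frac{-2306 + 1279}{N{\left(-39,M \right)} + J} = \frac{-2306 + 1279}{\frac{1}{34 \left(1 + 4 \left(-39\right)\right)} - 1978} = - \frac{1027}{\frac{1}{34 \left(1 - 156\right)} - 1978} = - \frac{1027}{\frac{1}{34 \left(-155\right)} - 1978} = - \frac{1027}{\frac{1}{34} \left(- \frac{1}{155}\right) - 1978} = - \frac{1027}{- \frac{1}{5270} - 1978} = - \frac{1027}{- \frac{10424061}{5270}} = \left(-1027\right) \left(- \frac{5270}{10424061}\right) = \frac{5412290}{10424061}$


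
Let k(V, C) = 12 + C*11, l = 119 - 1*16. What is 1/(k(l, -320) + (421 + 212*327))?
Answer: 1/66237 ≈ 1.5097e-5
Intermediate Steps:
l = 103 (l = 119 - 16 = 103)
k(V, C) = 12 + 11*C
1/(k(l, -320) + (421 + 212*327)) = 1/((12 + 11*(-320)) + (421 + 212*327)) = 1/((12 - 3520) + (421 + 69324)) = 1/(-3508 + 69745) = 1/66237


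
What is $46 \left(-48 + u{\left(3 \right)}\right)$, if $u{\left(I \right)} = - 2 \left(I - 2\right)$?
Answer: $-2300$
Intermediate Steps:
$u{\left(I \right)} = 4 - 2 I$ ($u{\left(I \right)} = - 2 \left(-2 + I\right) = 4 - 2 I$)
$46 \left(-48 + u{\left(3 \right)}\right) = 46 \left(-48 + \left(4 - 6\right)\right) = 46 \left(-48 - 2\right) = 46 \left(-50\right) = -2300$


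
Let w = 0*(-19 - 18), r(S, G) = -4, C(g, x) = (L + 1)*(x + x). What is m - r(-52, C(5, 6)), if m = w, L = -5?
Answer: 4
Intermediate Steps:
C(g, x) = -8*x (C(g, x) = (-5 + 1)*(x + x) = -8*x)
w = 0 (w = 0*(-37) = 0)
m = 0
m - r(-52, C(5, 6)) = 0 - 1*(-4) = 0 + 4 = 4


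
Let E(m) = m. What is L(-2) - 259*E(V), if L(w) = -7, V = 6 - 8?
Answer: 511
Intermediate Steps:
V = -2
L(-2) - 259*E(V) = -7 - 259*(-2) = -7 + 518 = 511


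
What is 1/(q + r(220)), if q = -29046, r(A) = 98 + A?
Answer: -1/28728 ≈ -3.4809e-5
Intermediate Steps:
1/(q + r(220)) = 1/(-29046 + (98 + 220)) = 1/(-29046 + 318) = 1/(-28728) = -1/28728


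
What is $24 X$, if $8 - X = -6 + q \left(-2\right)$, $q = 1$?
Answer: $384$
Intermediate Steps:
$X = 16$ ($X = 8 - \left(-6 + 1 \left(-2\right)\right) = 8 - \left(-6 - 2\right) = 8 - -8 = 8 + 8 = 16$)
$24 X = 24 \cdot 16 = 384$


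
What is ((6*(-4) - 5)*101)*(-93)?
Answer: 272397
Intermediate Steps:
((6*(-4) - 5)*101)*(-93) = ((-24 - 5)*101)*(-93) = -29*101*(-93) = -2929*(-93) = 272397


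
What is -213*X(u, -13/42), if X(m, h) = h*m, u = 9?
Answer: 8307/14 ≈ 593.36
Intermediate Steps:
-213*X(u, -13/42) = -213*(-13/42)*9 = -213*(-13*1/42)*9 = -(-923)*9/14 = -213*(-39/14) = 8307/14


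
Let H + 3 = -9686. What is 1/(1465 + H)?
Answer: -1/8224 ≈ -0.00012160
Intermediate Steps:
H = -9689 (H = -3 - 9686 = -9689)
1/(1465 + H) = 1/(1465 - 9689) = 1/(-8224) = -1/8224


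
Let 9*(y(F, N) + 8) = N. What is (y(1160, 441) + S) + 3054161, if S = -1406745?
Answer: 1647457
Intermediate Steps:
y(F, N) = -8 + N/9
(y(1160, 441) + S) + 3054161 = ((-8 + (1/9)*441) - 1406745) + 3054161 = ((-8 + 49) - 1406745) + 3054161 = (41 - 1406745) + 3054161 = -1406704 + 3054161 = 1647457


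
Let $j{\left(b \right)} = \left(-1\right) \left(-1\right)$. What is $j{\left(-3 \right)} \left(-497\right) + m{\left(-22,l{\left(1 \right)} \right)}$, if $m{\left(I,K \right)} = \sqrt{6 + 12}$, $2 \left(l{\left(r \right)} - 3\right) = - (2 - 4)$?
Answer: $-497 + 3 \sqrt{2} \approx -492.76$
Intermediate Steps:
$j{\left(b \right)} = 1$
$l{\left(r \right)} = 4$ ($l{\left(r \right)} = 3 + \frac{\left(-1\right) \left(2 - 4\right)}{2} = 3 + \frac{\left(-1\right) \left(-2\right)}{2} = 3 + \frac{1}{2} \cdot 2 = 3 + 1 = 4$)
$m{\left(I,K \right)} = 3 \sqrt{2}$ ($m{\left(I,K \right)} = \sqrt{18} = 3 \sqrt{2}$)
$j{\left(-3 \right)} \left(-497\right) + m{\left(-22,l{\left(1 \right)} \right)} = 1 \left(-497\right) + 3 \sqrt{2} = -497 + 3 \sqrt{2}$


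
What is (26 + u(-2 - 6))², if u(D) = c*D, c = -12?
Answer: 14884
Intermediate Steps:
u(D) = -12*D
(26 + u(-2 - 6))² = (26 - 12*(-2 - 6))² = (26 - 12*(-8))² = (26 + 96)² = 122² = 14884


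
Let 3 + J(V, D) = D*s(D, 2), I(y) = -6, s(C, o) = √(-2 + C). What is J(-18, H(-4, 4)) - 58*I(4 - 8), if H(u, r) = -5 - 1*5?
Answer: 345 - 20*I*√3 ≈ 345.0 - 34.641*I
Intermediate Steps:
H(u, r) = -10 (H(u, r) = -5 - 5 = -10)
J(V, D) = -3 + D*√(-2 + D)
J(-18, H(-4, 4)) - 58*I(4 - 8) = (-3 - 10*√(-2 - 10)) - 58*(-6) = (-3 - 20*I*√3) + 348 = 345 - 20*I*√3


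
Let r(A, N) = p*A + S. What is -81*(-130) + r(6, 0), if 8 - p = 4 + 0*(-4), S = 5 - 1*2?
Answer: 10557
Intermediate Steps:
S = 3 (S = 5 - 2 = 3)
p = 4 (p = 8 - (4 + 0*(-4)) = 8 - (4 + 0) = 8 - 1*4 = 8 - 4 = 4)
r(A, N) = 3 + 4*A (r(A, N) = 4*A + 3 = 3 + 4*A)
-81*(-130) + r(6, 0) = -81*(-130) + (3 + 4*6) = 10530 + (3 + 24) = 10530 + 27 = 10557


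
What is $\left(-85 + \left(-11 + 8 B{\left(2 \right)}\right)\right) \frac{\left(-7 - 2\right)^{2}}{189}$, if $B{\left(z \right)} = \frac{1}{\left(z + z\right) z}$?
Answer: $- \frac{285}{7} \approx -40.714$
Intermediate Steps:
$B{\left(z \right)} = \frac{1}{2 z^{2}}$ ($B{\left(z \right)} = \frac{1}{2 z z} = \frac{\frac{1}{2} \frac{1}{z}}{z} = \frac{1}{2 z^{2}}$)
$\left(-85 + \left(-11 + 8 B{\left(2 \right)}\right)\right) \frac{\left(-7 - 2\right)^{2}}{189} = \left(-85 - \left(11 - 8 \frac{1}{2 \cdot 4}\right)\right) \frac{\left(-7 - 2\right)^{2}}{189} = \left(-85 - \left(11 - 8 \cdot \frac{1}{2} \cdot \frac{1}{4}\right)\right) \left(-9\right)^{2} \cdot \frac{1}{189} = \left(-85 + \left(-11 + 8 \cdot \frac{1}{8}\right)\right) 81 \cdot \frac{1}{189} = \left(-85 + \left(-11 + 1\right)\right) \frac{3}{7} = \left(-85 - 10\right) \frac{3}{7} = \left(-95\right) \frac{3}{7} = - \frac{285}{7}$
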